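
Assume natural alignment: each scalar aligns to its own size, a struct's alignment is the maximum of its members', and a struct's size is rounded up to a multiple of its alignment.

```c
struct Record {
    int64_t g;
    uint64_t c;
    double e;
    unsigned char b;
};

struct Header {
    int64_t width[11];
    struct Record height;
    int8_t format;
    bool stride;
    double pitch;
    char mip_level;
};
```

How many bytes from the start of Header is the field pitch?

Record: 0..8  g  (8B, 8-aligned); 8..16  c  (8B, 8-aligned); 16..24  e  (8B, 8-aligned); 24..25  b  (1B, 1-aligned); 25..32  -- tail padding (7B); sizeof = 32, alignof = 8
0..88  width  (88B, 8-aligned)
88..120  height  (32B, 8-aligned)
120..121  format  (1B, 1-aligned)
121..122  stride  (1B, 1-aligned)
122..128  -- padding (6B)
128..136  pitch  (8B, 8-aligned)

128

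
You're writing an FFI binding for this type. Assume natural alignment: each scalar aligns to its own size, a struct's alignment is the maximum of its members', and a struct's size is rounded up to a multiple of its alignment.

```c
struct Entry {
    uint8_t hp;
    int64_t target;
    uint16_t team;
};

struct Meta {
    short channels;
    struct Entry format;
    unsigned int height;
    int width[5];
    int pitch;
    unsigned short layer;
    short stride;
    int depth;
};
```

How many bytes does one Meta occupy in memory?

72 bytes

Entry: 0..1  hp  (1B, 1-aligned); 1..8  -- padding (7B); 8..16  target  (8B, 8-aligned); 16..18  team  (2B, 2-aligned); 18..24  -- tail padding (6B); sizeof = 24, alignof = 8
0..2  channels  (2B, 2-aligned)
2..8  -- padding (6B)
8..32  format  (24B, 8-aligned)
32..36  height  (4B, 4-aligned)
36..56  width  (20B, 4-aligned)
56..60  pitch  (4B, 4-aligned)
60..62  layer  (2B, 2-aligned)
62..64  stride  (2B, 2-aligned)
64..68  depth  (4B, 4-aligned)
68..72  -- tail padding (4B)
sizeof = 72, alignof = 8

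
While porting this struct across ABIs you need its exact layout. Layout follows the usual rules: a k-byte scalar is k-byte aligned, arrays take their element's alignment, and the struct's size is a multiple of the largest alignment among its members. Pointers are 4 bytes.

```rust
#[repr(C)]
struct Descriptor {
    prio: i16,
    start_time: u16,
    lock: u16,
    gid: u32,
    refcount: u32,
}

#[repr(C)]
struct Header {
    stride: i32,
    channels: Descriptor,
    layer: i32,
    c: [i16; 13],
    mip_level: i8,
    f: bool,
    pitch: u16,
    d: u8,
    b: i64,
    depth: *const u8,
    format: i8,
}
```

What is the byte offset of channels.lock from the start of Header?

Descriptor: 0..2  prio  (2B, 2-aligned); 2..4  start_time  (2B, 2-aligned); 4..6  lock  (2B, 2-aligned); 6..8  -- padding (2B); 8..12  gid  (4B, 4-aligned); 12..16  refcount  (4B, 4-aligned); sizeof = 16, alignof = 4
0..4  stride  (4B, 4-aligned)
4..20  channels  (16B, 4-aligned)
within Descriptor: lock at 4
4 + 4 = 8

8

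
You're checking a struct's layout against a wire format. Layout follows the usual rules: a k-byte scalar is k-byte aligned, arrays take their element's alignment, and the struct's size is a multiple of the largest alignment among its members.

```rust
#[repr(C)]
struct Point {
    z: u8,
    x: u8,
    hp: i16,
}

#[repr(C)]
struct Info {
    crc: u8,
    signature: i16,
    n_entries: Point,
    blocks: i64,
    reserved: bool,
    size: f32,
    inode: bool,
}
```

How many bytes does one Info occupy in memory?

32 bytes

Point: 0..1  z  (1B, 1-aligned); 1..2  x  (1B, 1-aligned); 2..4  hp  (2B, 2-aligned); sizeof = 4, alignof = 2
0..1  crc  (1B, 1-aligned)
1..2  -- padding (1B)
2..4  signature  (2B, 2-aligned)
4..8  n_entries  (4B, 2-aligned)
8..16  blocks  (8B, 8-aligned)
16..17  reserved  (1B, 1-aligned)
17..20  -- padding (3B)
20..24  size  (4B, 4-aligned)
24..25  inode  (1B, 1-aligned)
25..32  -- tail padding (7B)
sizeof = 32, alignof = 8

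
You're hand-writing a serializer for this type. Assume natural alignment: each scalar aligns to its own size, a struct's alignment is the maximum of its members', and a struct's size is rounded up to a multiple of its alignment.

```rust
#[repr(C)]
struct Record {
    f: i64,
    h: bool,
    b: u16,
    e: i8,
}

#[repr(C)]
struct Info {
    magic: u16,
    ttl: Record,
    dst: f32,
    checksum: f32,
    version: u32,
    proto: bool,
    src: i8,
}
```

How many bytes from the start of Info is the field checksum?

28

Record: 0..8  f  (8B, 8-aligned); 8..9  h  (1B, 1-aligned); 9..10  -- padding (1B); 10..12  b  (2B, 2-aligned); 12..13  e  (1B, 1-aligned); 13..16  -- tail padding (3B); sizeof = 16, alignof = 8
0..2  magic  (2B, 2-aligned)
2..8  -- padding (6B)
8..24  ttl  (16B, 8-aligned)
24..28  dst  (4B, 4-aligned)
28..32  checksum  (4B, 4-aligned)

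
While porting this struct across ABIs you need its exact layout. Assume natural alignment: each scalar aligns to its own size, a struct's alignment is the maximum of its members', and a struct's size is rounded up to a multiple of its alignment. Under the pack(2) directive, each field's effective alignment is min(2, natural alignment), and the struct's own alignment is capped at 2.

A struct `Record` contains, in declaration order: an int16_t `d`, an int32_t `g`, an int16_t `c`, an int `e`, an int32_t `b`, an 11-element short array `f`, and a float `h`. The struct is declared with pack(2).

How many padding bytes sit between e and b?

0

0..2  d  (2B, 2-aligned)
2..6  g  (4B, 2-aligned)
6..8  c  (2B, 2-aligned)
8..12  e  (4B, 2-aligned)
12..16  b  (4B, 2-aligned)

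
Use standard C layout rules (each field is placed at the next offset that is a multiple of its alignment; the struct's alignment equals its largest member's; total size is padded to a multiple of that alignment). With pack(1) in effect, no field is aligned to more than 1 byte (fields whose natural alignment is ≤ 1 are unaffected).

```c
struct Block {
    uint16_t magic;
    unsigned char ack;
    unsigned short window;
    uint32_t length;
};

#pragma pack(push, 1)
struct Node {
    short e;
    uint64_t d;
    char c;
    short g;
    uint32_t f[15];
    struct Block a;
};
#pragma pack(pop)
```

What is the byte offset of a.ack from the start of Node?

Block: magic at 0 (size 2, align 2) → ends 2; ack at 2 (size 1, align 1) → ends 3; pad 1 to align 2 for window; window at 4 (size 2, align 2) → ends 6; pad 2 to align 4 for length; length at 8 (size 4, align 4) → ends 12; total 12 bytes, alignment 4
e at 0 (size 2, align 1) → ends 2
d at 2 (size 8, align 1) → ends 10
c at 10 (size 1, align 1) → ends 11
g at 11 (size 2, align 1) → ends 13
f at 13 (size 60, align 1) → ends 73
a at 73 (size 12, align 1) → ends 85
within Block: ack at 2
73 + 2 = 75

75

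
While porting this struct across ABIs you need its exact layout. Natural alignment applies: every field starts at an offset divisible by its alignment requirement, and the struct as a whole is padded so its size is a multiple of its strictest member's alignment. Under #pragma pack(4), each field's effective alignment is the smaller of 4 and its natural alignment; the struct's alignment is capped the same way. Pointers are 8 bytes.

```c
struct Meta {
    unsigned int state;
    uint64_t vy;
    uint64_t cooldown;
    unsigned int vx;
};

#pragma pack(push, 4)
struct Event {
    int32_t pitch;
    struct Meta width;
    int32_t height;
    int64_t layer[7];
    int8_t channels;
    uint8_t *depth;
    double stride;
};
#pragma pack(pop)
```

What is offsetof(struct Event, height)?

Meta: 0..4  state  (4B, 4-aligned); 4..8  -- padding (4B); 8..16  vy  (8B, 8-aligned); 16..24  cooldown  (8B, 8-aligned); 24..28  vx  (4B, 4-aligned); 28..32  -- tail padding (4B); sizeof = 32, alignof = 8
0..4  pitch  (4B, 4-aligned)
4..36  width  (32B, 4-aligned)
36..40  height  (4B, 4-aligned)

36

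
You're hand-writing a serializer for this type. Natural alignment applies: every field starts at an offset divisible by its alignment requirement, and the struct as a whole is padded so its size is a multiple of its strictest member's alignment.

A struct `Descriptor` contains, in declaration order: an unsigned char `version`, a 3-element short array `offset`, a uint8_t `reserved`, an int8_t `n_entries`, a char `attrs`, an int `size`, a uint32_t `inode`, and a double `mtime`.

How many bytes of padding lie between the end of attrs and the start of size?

1

0..1  version  (1B, 1-aligned)
1..2  -- padding (1B)
2..8  offset  (6B, 2-aligned)
8..9  reserved  (1B, 1-aligned)
9..10  n_entries  (1B, 1-aligned)
10..11  attrs  (1B, 1-aligned)
11..12  -- padding (1B)
12..16  size  (4B, 4-aligned)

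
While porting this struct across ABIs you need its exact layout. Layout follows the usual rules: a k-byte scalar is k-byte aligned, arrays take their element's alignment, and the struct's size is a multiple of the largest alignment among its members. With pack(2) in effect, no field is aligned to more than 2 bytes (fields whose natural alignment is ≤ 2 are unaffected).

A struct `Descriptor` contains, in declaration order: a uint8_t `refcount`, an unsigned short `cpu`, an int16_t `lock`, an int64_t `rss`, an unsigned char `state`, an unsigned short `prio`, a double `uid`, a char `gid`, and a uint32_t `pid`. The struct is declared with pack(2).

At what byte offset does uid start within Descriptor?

0..1  refcount  (1B, 1-aligned)
1..2  -- padding (1B)
2..4  cpu  (2B, 2-aligned)
4..6  lock  (2B, 2-aligned)
6..14  rss  (8B, 2-aligned)
14..15  state  (1B, 1-aligned)
15..16  -- padding (1B)
16..18  prio  (2B, 2-aligned)
18..26  uid  (8B, 2-aligned)

18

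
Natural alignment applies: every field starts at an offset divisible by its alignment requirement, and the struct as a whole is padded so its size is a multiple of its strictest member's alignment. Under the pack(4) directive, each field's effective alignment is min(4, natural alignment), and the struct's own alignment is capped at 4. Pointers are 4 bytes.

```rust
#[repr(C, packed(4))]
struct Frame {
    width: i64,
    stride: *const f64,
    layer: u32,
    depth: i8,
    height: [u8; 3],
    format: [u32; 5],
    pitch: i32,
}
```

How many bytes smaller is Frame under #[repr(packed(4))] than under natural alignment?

natural layout:
  0..8  width  (8B, 8-aligned)
  8..12  stride  (4B, 4-aligned)
  12..16  layer  (4B, 4-aligned)
  16..17  depth  (1B, 1-aligned)
  17..20  height  (3B, 1-aligned)
  20..40  format  (20B, 4-aligned)
  40..44  pitch  (4B, 4-aligned)
  44..48  -- tail padding (4B)
  sizeof = 48, alignof = 8
packed(4) layout:
  0..8  width  (8B, 4-aligned)
  8..12  stride  (4B, 4-aligned)
  12..16  layer  (4B, 4-aligned)
  16..17  depth  (1B, 1-aligned)
  17..20  height  (3B, 1-aligned)
  20..40  format  (20B, 4-aligned)
  40..44  pitch  (4B, 4-aligned)
  sizeof = 44, alignof = 4
48 − 44 = 4

4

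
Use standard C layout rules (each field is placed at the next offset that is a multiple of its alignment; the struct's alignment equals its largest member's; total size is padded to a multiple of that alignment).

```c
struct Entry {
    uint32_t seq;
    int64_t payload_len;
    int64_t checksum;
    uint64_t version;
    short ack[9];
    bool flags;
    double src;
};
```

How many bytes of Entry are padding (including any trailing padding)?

9

0..4  seq  (4B, 4-aligned)
4..8  -- padding (4B)
8..16  payload_len  (8B, 8-aligned)
16..24  checksum  (8B, 8-aligned)
24..32  version  (8B, 8-aligned)
32..50  ack  (18B, 2-aligned)
50..51  flags  (1B, 1-aligned)
51..56  -- padding (5B)
56..64  src  (8B, 8-aligned)
sizeof = 64, alignof = 8
data bytes 55, size 64 → padding 9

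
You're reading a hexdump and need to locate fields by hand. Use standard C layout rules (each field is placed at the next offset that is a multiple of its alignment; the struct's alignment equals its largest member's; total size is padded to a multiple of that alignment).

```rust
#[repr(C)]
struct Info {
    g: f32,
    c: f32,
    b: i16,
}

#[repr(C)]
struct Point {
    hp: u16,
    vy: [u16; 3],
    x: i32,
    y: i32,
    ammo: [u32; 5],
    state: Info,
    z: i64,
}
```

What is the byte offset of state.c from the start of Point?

Info: @0: g [4B, align 4] → 4; @4: c [4B, align 4] → 8; @8: b [2B, align 2] → 10; +2 tail pad (align 4); size 12, align 4
@0: hp [2B, align 2] → 2
@2: vy [6B, align 2] → 8
@8: x [4B, align 4] → 12
@12: y [4B, align 4] → 16
@16: ammo [20B, align 4] → 36
@36: state [12B, align 4] → 48
within Info: c at 4
36 + 4 = 40

40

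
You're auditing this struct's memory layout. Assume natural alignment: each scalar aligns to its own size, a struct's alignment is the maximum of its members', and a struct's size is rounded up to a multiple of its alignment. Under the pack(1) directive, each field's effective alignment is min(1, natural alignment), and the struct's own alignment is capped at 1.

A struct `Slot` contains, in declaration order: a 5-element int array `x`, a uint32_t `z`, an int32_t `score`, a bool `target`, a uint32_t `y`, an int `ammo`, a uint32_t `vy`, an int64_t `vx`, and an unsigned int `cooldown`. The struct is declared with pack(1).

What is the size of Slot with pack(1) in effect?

53

x at 0 (size 20, align 1) → ends 20
z at 20 (size 4, align 1) → ends 24
score at 24 (size 4, align 1) → ends 28
target at 28 (size 1, align 1) → ends 29
y at 29 (size 4, align 1) → ends 33
ammo at 33 (size 4, align 1) → ends 37
vy at 37 (size 4, align 1) → ends 41
vx at 41 (size 8, align 1) → ends 49
cooldown at 49 (size 4, align 1) → ends 53
total 53 bytes, alignment 1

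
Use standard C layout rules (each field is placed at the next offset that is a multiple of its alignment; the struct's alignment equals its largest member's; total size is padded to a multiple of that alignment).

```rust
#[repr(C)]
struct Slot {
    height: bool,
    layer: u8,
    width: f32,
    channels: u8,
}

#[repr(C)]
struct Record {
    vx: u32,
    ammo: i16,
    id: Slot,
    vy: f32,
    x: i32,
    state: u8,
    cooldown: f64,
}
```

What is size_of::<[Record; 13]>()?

Slot: 0..1  height  (1B, 1-aligned); 1..2  layer  (1B, 1-aligned); 2..4  -- padding (2B); 4..8  width  (4B, 4-aligned); 8..9  channels  (1B, 1-aligned); 9..12  -- tail padding (3B); sizeof = 12, alignof = 4
0..4  vx  (4B, 4-aligned)
4..6  ammo  (2B, 2-aligned)
6..8  -- padding (2B)
8..20  id  (12B, 4-aligned)
20..24  vy  (4B, 4-aligned)
24..28  x  (4B, 4-aligned)
28..29  state  (1B, 1-aligned)
29..32  -- padding (3B)
32..40  cooldown  (8B, 8-aligned)
sizeof = 40, alignof = 8
array of 13: 13 × 40 = 520

520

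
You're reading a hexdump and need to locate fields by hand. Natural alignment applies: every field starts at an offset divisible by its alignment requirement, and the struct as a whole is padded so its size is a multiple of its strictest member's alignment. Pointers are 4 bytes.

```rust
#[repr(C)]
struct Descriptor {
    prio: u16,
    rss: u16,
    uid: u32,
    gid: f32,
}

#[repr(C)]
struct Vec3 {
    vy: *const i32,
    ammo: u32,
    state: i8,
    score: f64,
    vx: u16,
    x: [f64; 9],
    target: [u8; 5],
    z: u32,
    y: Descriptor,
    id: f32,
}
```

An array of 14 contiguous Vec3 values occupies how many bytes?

1904

Descriptor: prio at 0 (size 2, align 2) → ends 2; rss at 2 (size 2, align 2) → ends 4; uid at 4 (size 4, align 4) → ends 8; gid at 8 (size 4, align 4) → ends 12; total 12 bytes, alignment 4
vy at 0 (size 4, align 4) → ends 4
ammo at 4 (size 4, align 4) → ends 8
state at 8 (size 1, align 1) → ends 9
pad 7 to align 8 for score
score at 16 (size 8, align 8) → ends 24
vx at 24 (size 2, align 2) → ends 26
pad 6 to align 8 for x
x at 32 (size 72, align 8) → ends 104
target at 104 (size 5, align 1) → ends 109
pad 3 to align 4 for z
z at 112 (size 4, align 4) → ends 116
y at 116 (size 12, align 4) → ends 128
id at 128 (size 4, align 4) → ends 132
tail pad 4 to reach multiple of 8
total 136 bytes, alignment 8
array of 14: 14 × 136 = 1904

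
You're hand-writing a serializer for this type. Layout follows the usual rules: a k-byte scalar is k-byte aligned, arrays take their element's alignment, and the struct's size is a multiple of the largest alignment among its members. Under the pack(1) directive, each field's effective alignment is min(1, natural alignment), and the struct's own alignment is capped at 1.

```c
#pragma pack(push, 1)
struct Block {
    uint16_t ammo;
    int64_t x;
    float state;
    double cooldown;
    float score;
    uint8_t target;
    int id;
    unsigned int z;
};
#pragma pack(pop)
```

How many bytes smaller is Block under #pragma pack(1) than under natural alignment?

natural layout:
  @0: ammo [2B, align 2] → 2
  +6 pad (align 8)
  @8: x [8B, align 8] → 16
  @16: state [4B, align 4] → 20
  +4 pad (align 8)
  @24: cooldown [8B, align 8] → 32
  @32: score [4B, align 4] → 36
  @36: target [1B, align 1] → 37
  +3 pad (align 4)
  @40: id [4B, align 4] → 44
  @44: z [4B, align 4] → 48
  size 48, align 8
packed(1) layout:
  @0: ammo [2B, align 1] → 2
  @2: x [8B, align 1] → 10
  @10: state [4B, align 1] → 14
  @14: cooldown [8B, align 1] → 22
  @22: score [4B, align 1] → 26
  @26: target [1B, align 1] → 27
  @27: id [4B, align 1] → 31
  @31: z [4B, align 1] → 35
  size 35, align 1
48 − 35 = 13

13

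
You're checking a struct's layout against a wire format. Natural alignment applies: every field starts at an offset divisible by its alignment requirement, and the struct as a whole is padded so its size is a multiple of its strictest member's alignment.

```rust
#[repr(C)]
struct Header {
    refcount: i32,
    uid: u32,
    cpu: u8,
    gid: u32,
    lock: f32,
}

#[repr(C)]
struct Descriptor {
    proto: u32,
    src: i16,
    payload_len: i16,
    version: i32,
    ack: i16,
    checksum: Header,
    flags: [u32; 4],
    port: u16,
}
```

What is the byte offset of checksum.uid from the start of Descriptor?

20

Header: refcount at 0 (size 4, align 4) → ends 4; uid at 4 (size 4, align 4) → ends 8; cpu at 8 (size 1, align 1) → ends 9; pad 3 to align 4 for gid; gid at 12 (size 4, align 4) → ends 16; lock at 16 (size 4, align 4) → ends 20; total 20 bytes, alignment 4
proto at 0 (size 4, align 4) → ends 4
src at 4 (size 2, align 2) → ends 6
payload_len at 6 (size 2, align 2) → ends 8
version at 8 (size 4, align 4) → ends 12
ack at 12 (size 2, align 2) → ends 14
pad 2 to align 4 for checksum
checksum at 16 (size 20, align 4) → ends 36
within Header: uid at 4
16 + 4 = 20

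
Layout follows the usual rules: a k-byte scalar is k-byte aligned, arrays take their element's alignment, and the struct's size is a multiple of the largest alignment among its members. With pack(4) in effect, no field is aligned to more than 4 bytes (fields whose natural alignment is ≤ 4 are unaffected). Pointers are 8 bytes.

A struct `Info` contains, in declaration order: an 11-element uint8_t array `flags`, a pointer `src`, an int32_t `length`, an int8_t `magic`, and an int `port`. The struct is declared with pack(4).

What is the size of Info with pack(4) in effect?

32

0..11  flags  (11B, 1-aligned)
11..12  -- padding (1B)
12..20  src  (8B, 4-aligned)
20..24  length  (4B, 4-aligned)
24..25  magic  (1B, 1-aligned)
25..28  -- padding (3B)
28..32  port  (4B, 4-aligned)
sizeof = 32, alignof = 4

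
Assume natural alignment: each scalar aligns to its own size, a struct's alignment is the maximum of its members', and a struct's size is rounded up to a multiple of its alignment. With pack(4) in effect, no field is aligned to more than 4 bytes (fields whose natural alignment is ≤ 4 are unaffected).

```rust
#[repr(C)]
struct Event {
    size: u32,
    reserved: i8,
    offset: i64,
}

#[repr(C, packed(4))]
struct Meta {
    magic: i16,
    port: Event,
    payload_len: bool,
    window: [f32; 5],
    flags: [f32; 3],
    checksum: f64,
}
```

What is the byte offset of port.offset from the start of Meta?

12

Event: size at 0 (size 4, align 4) → ends 4; reserved at 4 (size 1, align 1) → ends 5; pad 3 to align 8 for offset; offset at 8 (size 8, align 8) → ends 16; total 16 bytes, alignment 8
magic at 0 (size 2, align 2) → ends 2
pad 2 to align 4 for port
port at 4 (size 16, align 4) → ends 20
within Event: offset at 8
4 + 8 = 12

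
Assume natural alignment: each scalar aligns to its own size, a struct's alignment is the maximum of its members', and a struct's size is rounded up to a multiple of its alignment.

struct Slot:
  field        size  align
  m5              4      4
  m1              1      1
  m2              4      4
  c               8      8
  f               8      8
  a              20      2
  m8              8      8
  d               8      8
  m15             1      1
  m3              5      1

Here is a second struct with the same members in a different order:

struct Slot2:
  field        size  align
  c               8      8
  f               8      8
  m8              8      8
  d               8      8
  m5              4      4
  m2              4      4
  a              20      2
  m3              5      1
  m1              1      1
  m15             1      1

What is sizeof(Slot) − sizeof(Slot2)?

8

m5 at 0 (size 4, align 4) → ends 4
m1 at 4 (size 1, align 1) → ends 5
pad 3 to align 4 for m2
m2 at 8 (size 4, align 4) → ends 12
pad 4 to align 8 for c
c at 16 (size 8, align 8) → ends 24
f at 24 (size 8, align 8) → ends 32
a at 32 (size 20, align 2) → ends 52
pad 4 to align 8 for m8
m8 at 56 (size 8, align 8) → ends 64
d at 64 (size 8, align 8) → ends 72
m15 at 72 (size 1, align 1) → ends 73
m3 at 73 (size 5, align 1) → ends 78
tail pad 2 to reach multiple of 8
total 80 bytes, alignment 8
— Slot2 —
c at 0 (size 8, align 8) → ends 8
f at 8 (size 8, align 8) → ends 16
m8 at 16 (size 8, align 8) → ends 24
d at 24 (size 8, align 8) → ends 32
m5 at 32 (size 4, align 4) → ends 36
m2 at 36 (size 4, align 4) → ends 40
a at 40 (size 20, align 2) → ends 60
m3 at 60 (size 5, align 1) → ends 65
m1 at 65 (size 1, align 1) → ends 66
m15 at 66 (size 1, align 1) → ends 67
tail pad 5 to reach multiple of 8
total 72 bytes, alignment 8
80 − 72 = 8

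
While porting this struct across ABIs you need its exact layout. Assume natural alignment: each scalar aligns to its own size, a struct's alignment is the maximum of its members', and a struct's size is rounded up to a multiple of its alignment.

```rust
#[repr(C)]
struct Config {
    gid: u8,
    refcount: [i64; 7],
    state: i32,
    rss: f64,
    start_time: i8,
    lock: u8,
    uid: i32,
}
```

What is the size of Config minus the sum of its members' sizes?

0..1  gid  (1B, 1-aligned)
1..8  -- padding (7B)
8..64  refcount  (56B, 8-aligned)
64..68  state  (4B, 4-aligned)
68..72  -- padding (4B)
72..80  rss  (8B, 8-aligned)
80..81  start_time  (1B, 1-aligned)
81..82  lock  (1B, 1-aligned)
82..84  -- padding (2B)
84..88  uid  (4B, 4-aligned)
sizeof = 88, alignof = 8
data bytes 75, size 88 → padding 13

13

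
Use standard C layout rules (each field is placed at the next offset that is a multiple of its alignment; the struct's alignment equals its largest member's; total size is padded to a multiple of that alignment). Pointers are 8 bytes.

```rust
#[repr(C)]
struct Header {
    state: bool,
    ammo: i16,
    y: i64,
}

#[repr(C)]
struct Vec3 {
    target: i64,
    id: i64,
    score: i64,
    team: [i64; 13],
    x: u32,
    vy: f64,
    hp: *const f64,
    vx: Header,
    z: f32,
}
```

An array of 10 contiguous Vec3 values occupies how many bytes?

1760

Header: @0: state [1B, align 1] → 1; +1 pad (align 2); @2: ammo [2B, align 2] → 4; +4 pad (align 8); @8: y [8B, align 8] → 16; size 16, align 8
@0: target [8B, align 8] → 8
@8: id [8B, align 8] → 16
@16: score [8B, align 8] → 24
@24: team [104B, align 8] → 128
@128: x [4B, align 4] → 132
+4 pad (align 8)
@136: vy [8B, align 8] → 144
@144: hp [8B, align 8] → 152
@152: vx [16B, align 8] → 168
@168: z [4B, align 4] → 172
+4 tail pad (align 8)
size 176, align 8
array of 10: 10 × 176 = 1760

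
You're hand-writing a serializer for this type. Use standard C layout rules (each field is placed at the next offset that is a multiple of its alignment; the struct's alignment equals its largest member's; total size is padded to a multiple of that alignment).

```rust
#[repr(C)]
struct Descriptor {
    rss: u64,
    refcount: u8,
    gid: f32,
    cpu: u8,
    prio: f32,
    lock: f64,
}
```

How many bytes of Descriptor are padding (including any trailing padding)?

@0: rss [8B, align 8] → 8
@8: refcount [1B, align 1] → 9
+3 pad (align 4)
@12: gid [4B, align 4] → 16
@16: cpu [1B, align 1] → 17
+3 pad (align 4)
@20: prio [4B, align 4] → 24
@24: lock [8B, align 8] → 32
size 32, align 8
data bytes 26, size 32 → padding 6

6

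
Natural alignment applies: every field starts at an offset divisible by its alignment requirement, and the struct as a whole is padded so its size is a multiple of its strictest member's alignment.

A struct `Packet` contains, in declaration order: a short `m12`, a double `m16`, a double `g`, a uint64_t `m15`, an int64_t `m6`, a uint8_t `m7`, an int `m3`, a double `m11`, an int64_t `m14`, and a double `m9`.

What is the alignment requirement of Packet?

8

member alignments: m12=2, m16=8, g=8, m15=8, m6=8, m7=1, m3=4, m11=8, m14=8, m9=8
max = 8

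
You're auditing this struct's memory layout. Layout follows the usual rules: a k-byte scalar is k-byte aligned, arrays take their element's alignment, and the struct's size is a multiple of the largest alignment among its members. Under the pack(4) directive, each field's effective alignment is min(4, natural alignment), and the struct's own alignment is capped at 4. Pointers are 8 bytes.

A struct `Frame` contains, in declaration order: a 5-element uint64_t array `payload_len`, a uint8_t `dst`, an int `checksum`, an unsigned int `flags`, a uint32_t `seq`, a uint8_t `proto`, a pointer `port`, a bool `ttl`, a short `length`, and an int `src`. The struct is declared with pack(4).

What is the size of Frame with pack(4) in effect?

@0: payload_len [40B, align 4] → 40
@40: dst [1B, align 1] → 41
+3 pad (align 4)
@44: checksum [4B, align 4] → 48
@48: flags [4B, align 4] → 52
@52: seq [4B, align 4] → 56
@56: proto [1B, align 1] → 57
+3 pad (align 4)
@60: port [8B, align 4] → 68
@68: ttl [1B, align 1] → 69
+1 pad (align 2)
@70: length [2B, align 2] → 72
@72: src [4B, align 4] → 76
size 76, align 4

76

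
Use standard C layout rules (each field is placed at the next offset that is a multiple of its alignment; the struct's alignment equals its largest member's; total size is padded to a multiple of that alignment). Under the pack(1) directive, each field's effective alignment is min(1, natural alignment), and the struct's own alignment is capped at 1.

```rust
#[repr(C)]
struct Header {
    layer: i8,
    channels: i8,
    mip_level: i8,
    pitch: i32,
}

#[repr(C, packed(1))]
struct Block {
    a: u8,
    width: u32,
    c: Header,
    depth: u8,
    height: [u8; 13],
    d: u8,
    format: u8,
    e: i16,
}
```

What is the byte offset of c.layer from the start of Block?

5

Header: 0..1  layer  (1B, 1-aligned); 1..2  channels  (1B, 1-aligned); 2..3  mip_level  (1B, 1-aligned); 3..4  -- padding (1B); 4..8  pitch  (4B, 4-aligned); sizeof = 8, alignof = 4
0..1  a  (1B, 1-aligned)
1..5  width  (4B, 1-aligned)
5..13  c  (8B, 1-aligned)
within Header: layer at 0
5 + 0 = 5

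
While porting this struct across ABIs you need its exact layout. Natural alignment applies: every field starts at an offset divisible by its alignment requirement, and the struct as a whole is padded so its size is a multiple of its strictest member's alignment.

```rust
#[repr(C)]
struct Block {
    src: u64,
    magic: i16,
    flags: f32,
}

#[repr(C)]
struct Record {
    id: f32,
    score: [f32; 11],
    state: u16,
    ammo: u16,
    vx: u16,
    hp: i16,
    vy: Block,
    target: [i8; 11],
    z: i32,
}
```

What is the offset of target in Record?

Block: src at 0 (size 8, align 8) → ends 8; magic at 8 (size 2, align 2) → ends 10; pad 2 to align 4 for flags; flags at 12 (size 4, align 4) → ends 16; total 16 bytes, alignment 8
id at 0 (size 4, align 4) → ends 4
score at 4 (size 44, align 4) → ends 48
state at 48 (size 2, align 2) → ends 50
ammo at 50 (size 2, align 2) → ends 52
vx at 52 (size 2, align 2) → ends 54
hp at 54 (size 2, align 2) → ends 56
vy at 56 (size 16, align 8) → ends 72
target at 72 (size 11, align 1) → ends 83

72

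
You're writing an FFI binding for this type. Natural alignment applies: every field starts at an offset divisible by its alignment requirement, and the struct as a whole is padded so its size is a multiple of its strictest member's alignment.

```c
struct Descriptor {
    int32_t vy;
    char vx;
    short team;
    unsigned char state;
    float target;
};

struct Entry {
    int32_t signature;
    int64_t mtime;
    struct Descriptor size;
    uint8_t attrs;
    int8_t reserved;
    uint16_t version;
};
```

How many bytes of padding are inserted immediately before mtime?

4

Descriptor: vy at 0 (size 4, align 4) → ends 4; vx at 4 (size 1, align 1) → ends 5; pad 1 to align 2 for team; team at 6 (size 2, align 2) → ends 8; state at 8 (size 1, align 1) → ends 9; pad 3 to align 4 for target; target at 12 (size 4, align 4) → ends 16; total 16 bytes, alignment 4
signature at 0 (size 4, align 4) → ends 4
pad 4 to align 8 for mtime
mtime at 8 (size 8, align 8) → ends 16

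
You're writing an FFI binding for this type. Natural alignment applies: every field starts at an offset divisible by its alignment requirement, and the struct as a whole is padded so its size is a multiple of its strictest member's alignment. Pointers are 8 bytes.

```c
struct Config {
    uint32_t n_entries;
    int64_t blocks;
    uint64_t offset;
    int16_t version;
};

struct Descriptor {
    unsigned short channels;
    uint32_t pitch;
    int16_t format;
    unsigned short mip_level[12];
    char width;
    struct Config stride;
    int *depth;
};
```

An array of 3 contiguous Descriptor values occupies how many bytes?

240

Config: n_entries at 0 (size 4, align 4) → ends 4; pad 4 to align 8 for blocks; blocks at 8 (size 8, align 8) → ends 16; offset at 16 (size 8, align 8) → ends 24; version at 24 (size 2, align 2) → ends 26; tail pad 6 to reach multiple of 8; total 32 bytes, alignment 8
channels at 0 (size 2, align 2) → ends 2
pad 2 to align 4 for pitch
pitch at 4 (size 4, align 4) → ends 8
format at 8 (size 2, align 2) → ends 10
mip_level at 10 (size 24, align 2) → ends 34
width at 34 (size 1, align 1) → ends 35
pad 5 to align 8 for stride
stride at 40 (size 32, align 8) → ends 72
depth at 72 (size 8, align 8) → ends 80
total 80 bytes, alignment 8
array of 3: 3 × 80 = 240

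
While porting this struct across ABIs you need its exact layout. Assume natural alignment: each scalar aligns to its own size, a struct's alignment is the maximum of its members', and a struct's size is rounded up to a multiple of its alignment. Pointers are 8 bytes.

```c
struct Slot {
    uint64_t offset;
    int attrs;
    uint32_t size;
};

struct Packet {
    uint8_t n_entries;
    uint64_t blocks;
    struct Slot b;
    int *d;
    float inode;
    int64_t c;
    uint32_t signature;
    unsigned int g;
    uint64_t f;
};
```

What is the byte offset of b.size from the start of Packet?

28

Slot: 0..8  offset  (8B, 8-aligned); 8..12  attrs  (4B, 4-aligned); 12..16  size  (4B, 4-aligned); sizeof = 16, alignof = 8
0..1  n_entries  (1B, 1-aligned)
1..8  -- padding (7B)
8..16  blocks  (8B, 8-aligned)
16..32  b  (16B, 8-aligned)
within Slot: size at 12
16 + 12 = 28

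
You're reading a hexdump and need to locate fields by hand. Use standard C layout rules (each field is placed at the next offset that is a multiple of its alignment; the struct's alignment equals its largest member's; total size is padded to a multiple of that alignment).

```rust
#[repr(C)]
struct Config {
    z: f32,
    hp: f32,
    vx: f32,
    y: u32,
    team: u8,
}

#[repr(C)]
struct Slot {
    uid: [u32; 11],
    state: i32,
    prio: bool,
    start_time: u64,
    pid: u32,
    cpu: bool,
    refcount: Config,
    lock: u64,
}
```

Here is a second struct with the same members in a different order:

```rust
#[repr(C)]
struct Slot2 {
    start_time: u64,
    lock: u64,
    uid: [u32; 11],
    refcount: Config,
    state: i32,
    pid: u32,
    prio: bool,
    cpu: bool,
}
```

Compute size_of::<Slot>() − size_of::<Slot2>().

Config: @0: z [4B, align 4] → 4; @4: hp [4B, align 4] → 8; @8: vx [4B, align 4] → 12; @12: y [4B, align 4] → 16; @16: team [1B, align 1] → 17; +3 tail pad (align 4); size 20, align 4
@0: uid [44B, align 4] → 44
@44: state [4B, align 4] → 48
@48: prio [1B, align 1] → 49
+7 pad (align 8)
@56: start_time [8B, align 8] → 64
@64: pid [4B, align 4] → 68
@68: cpu [1B, align 1] → 69
+3 pad (align 4)
@72: refcount [20B, align 4] → 92
+4 pad (align 8)
@96: lock [8B, align 8] → 104
size 104, align 8
— Slot2 —
@0: start_time [8B, align 8] → 8
@8: lock [8B, align 8] → 16
@16: uid [44B, align 4] → 60
@60: refcount [20B, align 4] → 80
@80: state [4B, align 4] → 84
@84: pid [4B, align 4] → 88
@88: prio [1B, align 1] → 89
@89: cpu [1B, align 1] → 90
+6 tail pad (align 8)
size 96, align 8
104 − 96 = 8

8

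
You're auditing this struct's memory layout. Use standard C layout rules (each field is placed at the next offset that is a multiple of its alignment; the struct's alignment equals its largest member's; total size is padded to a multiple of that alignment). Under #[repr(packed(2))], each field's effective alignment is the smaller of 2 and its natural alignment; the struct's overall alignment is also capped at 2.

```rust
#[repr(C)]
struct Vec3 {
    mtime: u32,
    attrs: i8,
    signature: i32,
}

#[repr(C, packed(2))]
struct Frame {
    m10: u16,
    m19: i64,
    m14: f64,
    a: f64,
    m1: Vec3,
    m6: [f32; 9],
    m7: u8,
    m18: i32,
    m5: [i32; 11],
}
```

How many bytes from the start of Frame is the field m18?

76

Vec3: @0: mtime [4B, align 4] → 4; @4: attrs [1B, align 1] → 5; +3 pad (align 4); @8: signature [4B, align 4] → 12; size 12, align 4
@0: m10 [2B, align 2] → 2
@2: m19 [8B, align 2] → 10
@10: m14 [8B, align 2] → 18
@18: a [8B, align 2] → 26
@26: m1 [12B, align 2] → 38
@38: m6 [36B, align 2] → 74
@74: m7 [1B, align 1] → 75
+1 pad (align 2)
@76: m18 [4B, align 2] → 80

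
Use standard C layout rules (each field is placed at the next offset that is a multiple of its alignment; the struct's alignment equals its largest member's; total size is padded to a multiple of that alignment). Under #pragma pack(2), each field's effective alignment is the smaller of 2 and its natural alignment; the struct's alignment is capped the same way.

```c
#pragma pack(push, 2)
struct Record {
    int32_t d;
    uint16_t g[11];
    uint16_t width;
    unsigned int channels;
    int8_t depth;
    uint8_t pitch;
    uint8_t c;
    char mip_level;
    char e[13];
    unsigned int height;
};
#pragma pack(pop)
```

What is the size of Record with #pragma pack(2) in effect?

0..4  d  (4B, 2-aligned)
4..26  g  (22B, 2-aligned)
26..28  width  (2B, 2-aligned)
28..32  channels  (4B, 2-aligned)
32..33  depth  (1B, 1-aligned)
33..34  pitch  (1B, 1-aligned)
34..35  c  (1B, 1-aligned)
35..36  mip_level  (1B, 1-aligned)
36..49  e  (13B, 1-aligned)
49..50  -- padding (1B)
50..54  height  (4B, 2-aligned)
sizeof = 54, alignof = 2

54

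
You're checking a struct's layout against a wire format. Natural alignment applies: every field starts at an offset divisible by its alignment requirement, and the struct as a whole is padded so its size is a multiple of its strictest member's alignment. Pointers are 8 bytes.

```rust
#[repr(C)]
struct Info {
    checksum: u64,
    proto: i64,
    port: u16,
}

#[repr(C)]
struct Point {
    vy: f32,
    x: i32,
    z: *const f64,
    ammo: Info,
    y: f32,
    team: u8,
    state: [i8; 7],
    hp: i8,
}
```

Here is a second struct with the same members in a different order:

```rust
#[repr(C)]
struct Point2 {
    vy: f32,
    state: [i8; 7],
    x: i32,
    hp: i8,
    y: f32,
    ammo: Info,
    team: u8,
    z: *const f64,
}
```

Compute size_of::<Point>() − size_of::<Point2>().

-8

Info: checksum at 0 (size 8, align 8) → ends 8; proto at 8 (size 8, align 8) → ends 16; port at 16 (size 2, align 2) → ends 18; tail pad 6 to reach multiple of 8; total 24 bytes, alignment 8
vy at 0 (size 4, align 4) → ends 4
x at 4 (size 4, align 4) → ends 8
z at 8 (size 8, align 8) → ends 16
ammo at 16 (size 24, align 8) → ends 40
y at 40 (size 4, align 4) → ends 44
team at 44 (size 1, align 1) → ends 45
state at 45 (size 7, align 1) → ends 52
hp at 52 (size 1, align 1) → ends 53
tail pad 3 to reach multiple of 8
total 56 bytes, alignment 8
— Point2 —
vy at 0 (size 4, align 4) → ends 4
state at 4 (size 7, align 1) → ends 11
pad 1 to align 4 for x
x at 12 (size 4, align 4) → ends 16
hp at 16 (size 1, align 1) → ends 17
pad 3 to align 4 for y
y at 20 (size 4, align 4) → ends 24
ammo at 24 (size 24, align 8) → ends 48
team at 48 (size 1, align 1) → ends 49
pad 7 to align 8 for z
z at 56 (size 8, align 8) → ends 64
total 64 bytes, alignment 8
56 − 64 = -8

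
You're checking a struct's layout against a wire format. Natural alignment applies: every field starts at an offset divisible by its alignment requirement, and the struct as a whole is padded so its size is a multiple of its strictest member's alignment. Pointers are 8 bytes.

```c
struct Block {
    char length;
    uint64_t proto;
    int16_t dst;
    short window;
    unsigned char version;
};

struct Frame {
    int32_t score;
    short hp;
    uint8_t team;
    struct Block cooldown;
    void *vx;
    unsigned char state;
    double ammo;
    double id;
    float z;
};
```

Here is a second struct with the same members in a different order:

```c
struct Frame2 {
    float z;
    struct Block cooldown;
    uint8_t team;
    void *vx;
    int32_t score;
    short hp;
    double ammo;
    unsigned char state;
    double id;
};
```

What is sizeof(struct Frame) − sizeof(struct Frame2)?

-8

Block: 0..1  length  (1B, 1-aligned); 1..8  -- padding (7B); 8..16  proto  (8B, 8-aligned); 16..18  dst  (2B, 2-aligned); 18..20  window  (2B, 2-aligned); 20..21  version  (1B, 1-aligned); 21..24  -- tail padding (3B); sizeof = 24, alignof = 8
0..4  score  (4B, 4-aligned)
4..6  hp  (2B, 2-aligned)
6..7  team  (1B, 1-aligned)
7..8  -- padding (1B)
8..32  cooldown  (24B, 8-aligned)
32..40  vx  (8B, 8-aligned)
40..41  state  (1B, 1-aligned)
41..48  -- padding (7B)
48..56  ammo  (8B, 8-aligned)
56..64  id  (8B, 8-aligned)
64..68  z  (4B, 4-aligned)
68..72  -- tail padding (4B)
sizeof = 72, alignof = 8
— Frame2 —
0..4  z  (4B, 4-aligned)
4..8  -- padding (4B)
8..32  cooldown  (24B, 8-aligned)
32..33  team  (1B, 1-aligned)
33..40  -- padding (7B)
40..48  vx  (8B, 8-aligned)
48..52  score  (4B, 4-aligned)
52..54  hp  (2B, 2-aligned)
54..56  -- padding (2B)
56..64  ammo  (8B, 8-aligned)
64..65  state  (1B, 1-aligned)
65..72  -- padding (7B)
72..80  id  (8B, 8-aligned)
sizeof = 80, alignof = 8
72 − 80 = -8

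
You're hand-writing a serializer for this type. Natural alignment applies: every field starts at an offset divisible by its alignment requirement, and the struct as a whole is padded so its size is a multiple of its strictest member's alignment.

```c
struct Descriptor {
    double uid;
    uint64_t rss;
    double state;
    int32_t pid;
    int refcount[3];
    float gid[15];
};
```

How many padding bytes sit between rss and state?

uid at 0 (size 8, align 8) → ends 8
rss at 8 (size 8, align 8) → ends 16
state at 16 (size 8, align 8) → ends 24

0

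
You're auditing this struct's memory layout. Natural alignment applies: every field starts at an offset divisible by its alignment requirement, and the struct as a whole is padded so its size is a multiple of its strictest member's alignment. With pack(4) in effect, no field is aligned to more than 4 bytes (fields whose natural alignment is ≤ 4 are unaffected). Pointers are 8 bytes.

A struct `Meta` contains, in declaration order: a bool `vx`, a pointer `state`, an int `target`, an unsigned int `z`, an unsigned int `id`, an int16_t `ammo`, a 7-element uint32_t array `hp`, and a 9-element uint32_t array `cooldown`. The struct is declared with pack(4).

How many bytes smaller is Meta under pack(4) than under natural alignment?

4

natural layout:
  vx at 0 (size 1, align 1) → ends 1
  pad 7 to align 8 for state
  state at 8 (size 8, align 8) → ends 16
  target at 16 (size 4, align 4) → ends 20
  z at 20 (size 4, align 4) → ends 24
  id at 24 (size 4, align 4) → ends 28
  ammo at 28 (size 2, align 2) → ends 30
  pad 2 to align 4 for hp
  hp at 32 (size 28, align 4) → ends 60
  cooldown at 60 (size 36, align 4) → ends 96
  total 96 bytes, alignment 8
packed(4) layout:
  vx at 0 (size 1, align 1) → ends 1
  pad 3 to align 4 for state
  state at 4 (size 8, align 4) → ends 12
  target at 12 (size 4, align 4) → ends 16
  z at 16 (size 4, align 4) → ends 20
  id at 20 (size 4, align 4) → ends 24
  ammo at 24 (size 2, align 2) → ends 26
  pad 2 to align 4 for hp
  hp at 28 (size 28, align 4) → ends 56
  cooldown at 56 (size 36, align 4) → ends 92
  total 92 bytes, alignment 4
96 − 92 = 4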